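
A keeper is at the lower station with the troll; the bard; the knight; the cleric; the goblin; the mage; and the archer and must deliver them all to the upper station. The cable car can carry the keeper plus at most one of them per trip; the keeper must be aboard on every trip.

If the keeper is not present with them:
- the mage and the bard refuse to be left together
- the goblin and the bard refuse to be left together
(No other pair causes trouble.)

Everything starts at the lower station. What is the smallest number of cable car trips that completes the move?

Counting alone: the keeper can take at most 1 across per trip to the upper station, so moving all 7 needs at least 7 loaded trips out, with a return between consecutive ones — at least 13 crossings.
The safety rule pushes this higher. Following every safe sequence of crossings, the most of the 7 that can be at the upper station as the cable car arrives there on crossing 13 is 6 — never all 7.
So no plan with fewer than 15 crossings exists, and this one achieves 15:
1. Keeper goes to the upper station with the bard.  [the lower station: the archer, the cleric, the goblin, the knight, the mage, the troll | the upper station: the bard]
2. Keeper goes back to the lower station alone.  [the lower station: the archer, the cleric, the goblin, the knight, the mage, the troll | the upper station: the bard]
3. Keeper goes to the upper station with the troll.  [the lower station: the archer, the cleric, the goblin, the knight, the mage | the upper station: the bard, the troll]
4. Keeper goes back to the lower station alone.  [the lower station: the archer, the cleric, the goblin, the knight, the mage | the upper station: the bard, the troll]
5. Keeper goes to the upper station with the knight.  [the lower station: the archer, the cleric, the goblin, the mage | the upper station: the bard, the knight, the troll]
6. Keeper goes back to the lower station alone.  [the lower station: the archer, the cleric, the goblin, the mage | the upper station: the bard, the knight, the troll]
7. Keeper goes to the upper station with the cleric.  [the lower station: the archer, the goblin, the mage | the upper station: the bard, the cleric, the knight, the troll]
8. Keeper goes back to the lower station alone.  [the lower station: the archer, the goblin, the mage | the upper station: the bard, the cleric, the knight, the troll]
9. Keeper goes to the upper station with the goblin.  [the lower station: the archer, the mage | the upper station: the bard, the cleric, the goblin, the knight, the troll]
10. Keeper goes back to the lower station with the bard.  [the lower station: the archer, the bard, the mage | the upper station: the cleric, the goblin, the knight, the troll]
11. Keeper goes to the upper station with the mage.  [the lower station: the archer, the bard | the upper station: the cleric, the goblin, the knight, the mage, the troll]
12. Keeper goes back to the lower station alone.  [the lower station: the archer, the bard | the upper station: the cleric, the goblin, the knight, the mage, the troll]
13. Keeper goes to the upper station with the archer.  [the lower station: the bard | the upper station: the archer, the cleric, the goblin, the knight, the mage, the troll]
14. Keeper goes back to the lower station alone.  [the lower station: the bard | the upper station: the archer, the cleric, the goblin, the knight, the mage, the troll]
15. Keeper goes to the upper station with the bard.  [the lower station: — | the upper station: the archer, the bard, the cleric, the goblin, the knight, the mage, the troll]

15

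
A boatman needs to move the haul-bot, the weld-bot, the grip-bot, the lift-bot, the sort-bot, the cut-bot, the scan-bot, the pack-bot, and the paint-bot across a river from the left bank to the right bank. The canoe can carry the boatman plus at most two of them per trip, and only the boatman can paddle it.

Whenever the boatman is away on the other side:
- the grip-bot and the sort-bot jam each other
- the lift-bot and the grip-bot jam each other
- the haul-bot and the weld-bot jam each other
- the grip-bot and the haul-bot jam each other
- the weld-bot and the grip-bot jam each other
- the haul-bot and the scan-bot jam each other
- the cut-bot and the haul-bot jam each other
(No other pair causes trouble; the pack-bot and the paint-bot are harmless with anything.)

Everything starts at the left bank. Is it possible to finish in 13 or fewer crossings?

No

Counting alone: the boatman can take at most 2 across per trip to the right bank, so moving all 9 needs at least 5 loaded trips out, with a return between consecutive ones — at least 9 crossings.
The safety rule pushes this higher. Following every safe sequence of crossings, the most of the 9 that can be at the right bank as the canoe arrives there on crossings 9, 11, 13 is 6, 7, 8 respectively — never all 9.
So the move cannot be finished within 13 crossings. (The shortest complete plan takes 15:)
1. Boatman goes to the right bank with the grip-bot and the haul-bot.  [the left bank: the cut-bot, the lift-bot, the pack-bot, the paint-bot, the scan-bot, the sort-bot, the weld-bot | the right bank: the grip-bot, the haul-bot]
2. Boatman goes back to the left bank with the haul-bot.  [the left bank: the cut-bot, the haul-bot, the lift-bot, the pack-bot, the paint-bot, the scan-bot, the sort-bot, the weld-bot | the right bank: the grip-bot]
3. Boatman goes to the right bank with the haul-bot and the lift-bot.  [the left bank: the cut-bot, the pack-bot, the paint-bot, the scan-bot, the sort-bot, the weld-bot | the right bank: the grip-bot, the haul-bot, the lift-bot]
4. Boatman goes back to the left bank with the grip-bot.  [the left bank: the cut-bot, the grip-bot, the pack-bot, the paint-bot, the scan-bot, the sort-bot, the weld-bot | the right bank: the haul-bot, the lift-bot]
5. Boatman goes to the right bank with the sort-bot and the weld-bot.  [the left bank: the cut-bot, the grip-bot, the pack-bot, the paint-bot, the scan-bot | the right bank: the haul-bot, the lift-bot, the sort-bot, the weld-bot]
6. Boatman goes back to the left bank with the haul-bot.  [the left bank: the cut-bot, the grip-bot, the haul-bot, the pack-bot, the paint-bot, the scan-bot | the right bank: the lift-bot, the sort-bot, the weld-bot]
7. Boatman goes to the right bank with the cut-bot and the haul-bot.  [the left bank: the grip-bot, the pack-bot, the paint-bot, the scan-bot | the right bank: the cut-bot, the haul-bot, the lift-bot, the sort-bot, the weld-bot]
8. Boatman goes back to the left bank with the haul-bot.  [the left bank: the grip-bot, the haul-bot, the pack-bot, the paint-bot, the scan-bot | the right bank: the cut-bot, the lift-bot, the sort-bot, the weld-bot]
9. Boatman goes to the right bank with the haul-bot and the scan-bot.  [the left bank: the grip-bot, the pack-bot, the paint-bot | the right bank: the cut-bot, the haul-bot, the lift-bot, the scan-bot, the sort-bot, the weld-bot]
10. Boatman goes back to the left bank with the haul-bot.  [the left bank: the grip-bot, the haul-bot, the pack-bot, the paint-bot | the right bank: the cut-bot, the lift-bot, the scan-bot, the sort-bot, the weld-bot]
11. Boatman goes to the right bank with the haul-bot and the pack-bot.  [the left bank: the grip-bot, the paint-bot | the right bank: the cut-bot, the haul-bot, the lift-bot, the pack-bot, the scan-bot, the sort-bot, the weld-bot]
12. Boatman goes back to the left bank with the haul-bot.  [the left bank: the grip-bot, the haul-bot, the paint-bot | the right bank: the cut-bot, the lift-bot, the pack-bot, the scan-bot, the sort-bot, the weld-bot]
13. Boatman goes to the right bank with the haul-bot and the paint-bot.  [the left bank: the grip-bot | the right bank: the cut-bot, the haul-bot, the lift-bot, the pack-bot, the paint-bot, the scan-bot, the sort-bot, the weld-bot]
14. Boatman goes back to the left bank with the haul-bot.  [the left bank: the grip-bot, the haul-bot | the right bank: the cut-bot, the lift-bot, the pack-bot, the paint-bot, the scan-bot, the sort-bot, the weld-bot]
15. Boatman goes to the right bank with the grip-bot and the haul-bot.  [the left bank: — | the right bank: the cut-bot, the grip-bot, the haul-bot, the lift-bot, the pack-bot, the paint-bot, the scan-bot, the sort-bot, the weld-bot]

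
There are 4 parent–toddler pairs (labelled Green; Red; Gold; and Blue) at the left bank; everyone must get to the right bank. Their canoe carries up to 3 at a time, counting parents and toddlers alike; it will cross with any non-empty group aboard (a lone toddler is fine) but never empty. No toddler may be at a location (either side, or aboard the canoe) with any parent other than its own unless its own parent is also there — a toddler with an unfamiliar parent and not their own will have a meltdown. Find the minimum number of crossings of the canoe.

9

Counting alone: each trip to the right bank takes at most 3 across and each return brings at least 1 back, so after t trips out (and t−1 returns) at most 3t − (t−1) of the 8 are across; that first reaches 8 at t = 4, so at least 7 crossings are needed.
The safety rule pushes this higher. Following every safe sequence of crossings, the most of the 8 that can be at the right bank as the canoe arrives there on crossing 7 is 7 — never all 8.
So no plan with fewer than 9 crossings exists, and this one achieves 9:
1. parent Green and toddler Green cross → the right bank.
2. parent Green crosses ← the left bank.
3. parent Green, parent Red, and toddler Red cross → the right bank.
4. parent Green and toddler Green cross ← the left bank.
5. parent Blue, parent Gold, and parent Green cross → the right bank.
6. toddler Red crosses ← the left bank.
7. toddler Green and toddler Red cross → the right bank.
8. toddler Green crosses ← the left bank.
9. toddler Blue, toddler Gold, and toddler Green cross → the right bank.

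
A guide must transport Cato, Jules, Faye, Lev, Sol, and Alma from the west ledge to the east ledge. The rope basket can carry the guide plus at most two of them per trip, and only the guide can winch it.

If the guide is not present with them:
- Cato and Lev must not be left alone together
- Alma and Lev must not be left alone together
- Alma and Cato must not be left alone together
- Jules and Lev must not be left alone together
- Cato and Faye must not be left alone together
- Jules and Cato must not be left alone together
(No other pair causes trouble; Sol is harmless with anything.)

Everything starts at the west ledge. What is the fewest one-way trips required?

9

Counting alone: the guide can take at most 2 across per trip to the east ledge, so moving all 6 needs at least 3 loaded trips out, with a return between consecutive ones — at least 5 crossings.
The safety rule pushes this higher. Following every safe sequence of crossings, the most of the 6 that can be at the east ledge as the rope basket arrives there on crossings 5, 7 is 4, 5 respectively — never all 6.
So no plan with fewer than 9 crossings exists, and this one achieves 9:
1. Guide goes to the east ledge with Cato and Lev.  [the west ledge: Alma, Faye, Jules, Sol | the east ledge: Cato, Lev]
2. Guide goes back to the west ledge with Cato.  [the west ledge: Alma, Cato, Faye, Jules, Sol | the east ledge: Lev]
3. Guide goes to the east ledge with Cato and Faye.  [the west ledge: Alma, Jules, Sol | the east ledge: Cato, Faye, Lev]
4. Guide goes back to the west ledge with Cato.  [the west ledge: Alma, Cato, Jules, Sol | the east ledge: Faye, Lev]
5. Guide goes to the east ledge with Cato and Sol.  [the west ledge: Alma, Jules | the east ledge: Cato, Faye, Lev, Sol]
6. Guide goes back to the west ledge with Cato.  [the west ledge: Alma, Cato, Jules | the east ledge: Faye, Lev, Sol]
7. Guide goes to the east ledge with Alma and Jules.  [the west ledge: Cato | the east ledge: Alma, Faye, Jules, Lev, Sol]
8. Guide goes back to the west ledge with Lev.  [the west ledge: Cato, Lev | the east ledge: Alma, Faye, Jules, Sol]
9. Guide goes to the east ledge with Cato and Lev.  [the west ledge: — | the east ledge: Alma, Cato, Faye, Jules, Lev, Sol]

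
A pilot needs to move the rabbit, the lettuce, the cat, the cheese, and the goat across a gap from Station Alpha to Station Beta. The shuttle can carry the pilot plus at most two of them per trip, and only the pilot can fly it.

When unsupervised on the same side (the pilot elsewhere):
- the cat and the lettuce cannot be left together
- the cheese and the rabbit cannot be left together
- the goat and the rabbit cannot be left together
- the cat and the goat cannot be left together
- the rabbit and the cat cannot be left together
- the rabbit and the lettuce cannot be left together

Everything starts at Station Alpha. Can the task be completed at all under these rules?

Yes

1. Pilot goes to Station Beta with the cat and the rabbit.  [Station Alpha: the cheese, the goat, the lettuce | Station Beta: the cat, the rabbit]
2. Pilot goes back to Station Alpha with the rabbit.  [Station Alpha: the cheese, the goat, the lettuce, the rabbit | Station Beta: the cat]
3. Pilot goes to Station Beta with the cheese and the rabbit.  [Station Alpha: the goat, the lettuce | Station Beta: the cat, the cheese, the rabbit]
4. Pilot goes back to Station Alpha with the rabbit.  [Station Alpha: the goat, the lettuce, the rabbit | Station Beta: the cat, the cheese]
5. Pilot goes to Station Beta with the goat and the lettuce.  [Station Alpha: the rabbit | Station Beta: the cat, the cheese, the goat, the lettuce]
6. Pilot goes back to Station Alpha with the cat.  [Station Alpha: the cat, the rabbit | Station Beta: the cheese, the goat, the lettuce]
7. Pilot goes to Station Beta with the cat and the rabbit.  [Station Alpha: — | Station Beta: the cat, the cheese, the goat, the lettuce, the rabbit]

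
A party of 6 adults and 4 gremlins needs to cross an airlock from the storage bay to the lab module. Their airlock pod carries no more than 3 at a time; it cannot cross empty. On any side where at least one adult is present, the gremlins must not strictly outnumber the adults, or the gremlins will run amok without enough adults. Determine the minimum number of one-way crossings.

Counting alone: each trip to the lab module takes at most 3 across and each return brings at least 1 back, so after t trips out (and t−1 returns) at most 3t − (t−1) of the 10 are across; that first reaches 10 at t = 5, so at least 9 crossings are needed.
The plan below uses exactly 9 crossings, so it is optimal:
1. 2 gremlins → the lab module.  (the storage bay: 6A 2G; the lab module: 0A 2G)
2. 1 gremlin ← the storage bay.  (the storage bay: 6A 3G; the lab module: 0A 1G)
3. 3 gremlins → the lab module.  (the storage bay: 6A 0G; the lab module: 0A 4G)
4. 1 gremlin ← the storage bay.  (the storage bay: 6A 1G; the lab module: 0A 3G)
5. 3 adults → the lab module.  (the storage bay: 3A 1G; the lab module: 3A 3G)
6. 1 gremlin ← the storage bay.  (the storage bay: 3A 2G; the lab module: 3A 2G)
7. 1 adult and 2 gremlins → the lab module.  (the storage bay: 2A 0G; the lab module: 4A 4G)
8. 1 gremlin ← the storage bay.  (the storage bay: 2A 1G; the lab module: 4A 3G)
9. 2 adults and 1 gremlin → the lab module.  (the storage bay: 0A 0G; the lab module: 6A 4G)

9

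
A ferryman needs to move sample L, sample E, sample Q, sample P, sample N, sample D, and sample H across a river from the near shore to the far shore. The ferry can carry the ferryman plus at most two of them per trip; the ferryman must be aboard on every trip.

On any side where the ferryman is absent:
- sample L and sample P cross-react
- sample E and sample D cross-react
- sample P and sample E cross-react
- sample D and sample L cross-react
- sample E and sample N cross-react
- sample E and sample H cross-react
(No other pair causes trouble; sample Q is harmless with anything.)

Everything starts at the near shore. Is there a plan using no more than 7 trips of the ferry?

No

Counting alone: the ferryman can take at most 2 across per trip to the far shore, so moving all 7 needs at least 4 loaded trips out, with a return between consecutive ones — at least 7 crossings.
The safety rule pushes this higher. Following every safe sequence of crossings, the most of the 7 that can be at the far shore as the ferry arrives there on crossing 7 is 6 — never all 7.
So the move cannot be finished within 7 crossings. (The shortest complete plan takes 9:)
1. Ferryman goes to the far shore with sample E and sample L.
2. Ferryman goes back to the near shore alone.
3. Ferryman goes to the far shore with sample Q.
4. Ferryman goes back to the near shore alone.
5. Ferryman goes to the far shore with sample N and sample P.
6. Ferryman goes back to the near shore with sample E and sample L.
7. Ferryman goes to the far shore with sample D and sample H.
8. Ferryman goes back to the near shore alone.
9. Ferryman goes to the far shore with sample E and sample L.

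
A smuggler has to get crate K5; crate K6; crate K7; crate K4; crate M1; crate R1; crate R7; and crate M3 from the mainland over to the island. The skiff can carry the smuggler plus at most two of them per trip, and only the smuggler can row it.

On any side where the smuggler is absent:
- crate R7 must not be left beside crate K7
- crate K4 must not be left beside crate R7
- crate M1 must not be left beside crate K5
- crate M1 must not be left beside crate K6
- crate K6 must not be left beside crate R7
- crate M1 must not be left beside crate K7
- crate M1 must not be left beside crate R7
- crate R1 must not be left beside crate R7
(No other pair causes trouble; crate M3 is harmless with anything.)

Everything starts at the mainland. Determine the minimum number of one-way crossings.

13

Counting alone: the smuggler can take at most 2 across per trip to the island, so moving all 8 needs at least 4 loaded trips out, with a return between consecutive ones — at least 7 crossings.
The safety rule pushes this higher. Following every safe sequence of crossings, the most of the 8 that can be at the island as the skiff arrives there on crossings 7, 9, 11 is 5, 6, 7 respectively — never all 8.
So no plan with fewer than 13 crossings exists, and this one achieves 13:
1. Smuggler goes to the island with crate M1 and crate R7.
2. Smuggler goes back to the mainland with crate M1.
3. Smuggler goes to the island with crate K5 and crate M1.
4. Smuggler goes back to the mainland with crate M1.
5. Smuggler goes to the island with crate K6 and crate K7.
6. Smuggler goes back to the mainland with crate R7.
7. Smuggler goes to the island with crate K4 and crate R7.
8. Smuggler goes back to the mainland with crate R7.
9. Smuggler goes to the island with crate M1 and crate R1.
10. Smuggler goes back to the mainland with crate M1.
11. Smuggler goes to the island with crate M1 and crate M3.
12. Smuggler goes back to the mainland with crate M1.
13. Smuggler goes to the island with crate M1 and crate R7.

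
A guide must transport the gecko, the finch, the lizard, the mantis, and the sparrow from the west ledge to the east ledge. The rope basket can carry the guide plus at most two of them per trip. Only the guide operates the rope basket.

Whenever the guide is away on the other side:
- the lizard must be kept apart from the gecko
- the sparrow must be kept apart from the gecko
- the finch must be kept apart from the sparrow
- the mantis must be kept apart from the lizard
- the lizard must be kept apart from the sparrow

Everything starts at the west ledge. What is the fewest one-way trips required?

Counting alone: the guide can take at most 2 across per trip to the east ledge, so moving all 5 needs at least 3 loaded trips out, with a return between consecutive ones — at least 5 crossings.
The safety rule pushes this higher. Following every safe sequence of crossings, the most of the 5 that can be at the east ledge as the rope basket arrives there on crossing 5 is 4 — never all 5.
So no plan with fewer than 7 crossings exists, and this one achieves 7:
1. Guide goes to the east ledge with the lizard and the sparrow.  [the west ledge: the finch, the gecko, the mantis | the east ledge: the lizard, the sparrow]
2. Guide goes back to the west ledge with the lizard.  [the west ledge: the finch, the gecko, the lizard, the mantis | the east ledge: the sparrow]
3. Guide goes to the east ledge with the gecko and the mantis.  [the west ledge: the finch, the lizard | the east ledge: the gecko, the mantis, the sparrow]
4. Guide goes back to the west ledge with the gecko.  [the west ledge: the finch, the gecko, the lizard | the east ledge: the mantis, the sparrow]
5. Guide goes to the east ledge with the finch and the gecko.  [the west ledge: the lizard | the east ledge: the finch, the gecko, the mantis, the sparrow]
6. Guide goes back to the west ledge with the sparrow.  [the west ledge: the lizard, the sparrow | the east ledge: the finch, the gecko, the mantis]
7. Guide goes to the east ledge with the lizard and the sparrow.  [the west ledge: — | the east ledge: the finch, the gecko, the lizard, the mantis, the sparrow]

7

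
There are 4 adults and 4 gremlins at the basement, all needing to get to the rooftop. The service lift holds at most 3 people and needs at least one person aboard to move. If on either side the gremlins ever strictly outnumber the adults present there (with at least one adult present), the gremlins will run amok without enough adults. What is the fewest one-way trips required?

9

Counting alone: each trip to the rooftop takes at most 3 across and each return brings at least 1 back, so after t trips out (and t−1 returns) at most 3t − (t−1) of the 8 are across; that first reaches 8 at t = 4, so at least 7 crossings are needed.
The safety rule pushes this higher. Following every safe sequence of crossings, the most of the 8 that can be at the rooftop as the service lift arrives there on crossing 7 is 7 — never all 8.
So no plan with fewer than 9 crossings exists, and this one achieves 9:
1. 2 gremlins → the rooftop.  (the basement: 4A 2G; the rooftop: 0A 2G)
2. 1 gremlin ← the basement.  (the basement: 4A 3G; the rooftop: 0A 1G)
3. 3 gremlins → the rooftop.  (the basement: 4A 0G; the rooftop: 0A 4G)
4. 1 gremlin ← the basement.  (the basement: 4A 1G; the rooftop: 0A 3G)
5. 3 adults → the rooftop.  (the basement: 1A 1G; the rooftop: 3A 3G)
6. 1 adult and 1 gremlin ← the basement.  (the basement: 2A 2G; the rooftop: 2A 2G)
7. 2 adults → the rooftop.  (the basement: 0A 2G; the rooftop: 4A 2G)
8. 1 gremlin ← the basement.  (the basement: 0A 3G; the rooftop: 4A 1G)
9. 3 gremlins → the rooftop.  (the basement: 0A 0G; the rooftop: 4A 4G)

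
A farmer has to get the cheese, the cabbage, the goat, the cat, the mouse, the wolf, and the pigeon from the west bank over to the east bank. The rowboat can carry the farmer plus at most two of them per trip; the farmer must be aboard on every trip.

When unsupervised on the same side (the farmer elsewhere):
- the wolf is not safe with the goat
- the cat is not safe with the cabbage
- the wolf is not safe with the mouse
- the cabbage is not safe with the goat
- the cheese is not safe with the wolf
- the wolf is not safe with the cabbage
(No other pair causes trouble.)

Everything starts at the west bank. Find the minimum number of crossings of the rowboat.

Counting alone: the farmer can take at most 2 across per trip to the east bank, so moving all 7 needs at least 4 loaded trips out, with a return between consecutive ones — at least 7 crossings.
The safety rule pushes this higher. Following every safe sequence of crossings, the most of the 7 that can be at the east bank as the rowboat arrives there on crossings 7, 9 is 5, 6 respectively — never all 7.
So no plan with fewer than 11 crossings exists, and this one achieves 11:
1. Farmer goes to the east bank with the cabbage and the wolf.  [the west bank: the cat, the cheese, the goat, the mouse, the pigeon | the east bank: the cabbage, the wolf]
2. Farmer goes back to the west bank with the cabbage.  [the west bank: the cabbage, the cat, the cheese, the goat, the mouse, the pigeon | the east bank: the wolf]
3. Farmer goes to the east bank with the cabbage and the cheese.  [the west bank: the cat, the goat, the mouse, the pigeon | the east bank: the cabbage, the cheese, the wolf]
4. Farmer goes back to the west bank with the wolf.  [the west bank: the cat, the goat, the mouse, the pigeon, the wolf | the east bank: the cabbage, the cheese]
5. Farmer goes to the east bank with the goat and the mouse.  [the west bank: the cat, the pigeon, the wolf | the east bank: the cabbage, the cheese, the goat, the mouse]
6. Farmer goes back to the west bank with the cabbage.  [the west bank: the cabbage, the cat, the pigeon, the wolf | the east bank: the cheese, the goat, the mouse]
7. Farmer goes to the east bank with the cabbage and the cat.  [the west bank: the pigeon, the wolf | the east bank: the cabbage, the cat, the cheese, the goat, the mouse]
8. Farmer goes back to the west bank with the cabbage.  [the west bank: the cabbage, the pigeon, the wolf | the east bank: the cat, the cheese, the goat, the mouse]
9. Farmer goes to the east bank with the cabbage and the pigeon.  [the west bank: the wolf | the east bank: the cabbage, the cat, the cheese, the goat, the mouse, the pigeon]
10. Farmer goes back to the west bank with the cabbage.  [the west bank: the cabbage, the wolf | the east bank: the cat, the cheese, the goat, the mouse, the pigeon]
11. Farmer goes to the east bank with the cabbage and the wolf.  [the west bank: — | the east bank: the cabbage, the cat, the cheese, the goat, the mouse, the pigeon, the wolf]

11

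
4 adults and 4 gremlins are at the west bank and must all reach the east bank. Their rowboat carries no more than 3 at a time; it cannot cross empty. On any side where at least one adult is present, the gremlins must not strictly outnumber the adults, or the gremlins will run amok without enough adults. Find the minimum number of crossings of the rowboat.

9

Counting alone: each trip to the east bank takes at most 3 across and each return brings at least 1 back, so after t trips out (and t−1 returns) at most 3t − (t−1) of the 8 are across; that first reaches 8 at t = 4, so at least 7 crossings are needed.
The safety rule pushes this higher. Following every safe sequence of crossings, the most of the 8 that can be at the east bank as the rowboat arrives there on crossing 7 is 7 — never all 8.
So no plan with fewer than 9 crossings exists, and this one achieves 9:
1. 2 gremlins → the east bank.  (the west bank: 4A 2G; the east bank: 0A 2G)
2. 1 gremlin ← the west bank.  (the west bank: 4A 3G; the east bank: 0A 1G)
3. 3 gremlins → the east bank.  (the west bank: 4A 0G; the east bank: 0A 4G)
4. 1 gremlin ← the west bank.  (the west bank: 4A 1G; the east bank: 0A 3G)
5. 3 adults → the east bank.  (the west bank: 1A 1G; the east bank: 3A 3G)
6. 1 adult and 1 gremlin ← the west bank.  (the west bank: 2A 2G; the east bank: 2A 2G)
7. 2 adults → the east bank.  (the west bank: 0A 2G; the east bank: 4A 2G)
8. 1 gremlin ← the west bank.  (the west bank: 0A 3G; the east bank: 4A 1G)
9. 3 gremlins → the east bank.  (the west bank: 0A 0G; the east bank: 4A 4G)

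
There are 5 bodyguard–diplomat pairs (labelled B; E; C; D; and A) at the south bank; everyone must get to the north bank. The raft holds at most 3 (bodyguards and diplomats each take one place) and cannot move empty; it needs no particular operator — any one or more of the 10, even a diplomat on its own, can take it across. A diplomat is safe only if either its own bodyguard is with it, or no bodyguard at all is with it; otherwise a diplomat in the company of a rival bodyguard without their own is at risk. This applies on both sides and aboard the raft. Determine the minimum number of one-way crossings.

Counting alone: each trip to the north bank takes at most 3 across and each return brings at least 1 back, so after t trips out (and t−1 returns) at most 3t − (t−1) of the 10 are across; that first reaches 10 at t = 5, so at least 9 crossings are needed.
The safety rule pushes this higher. Following every safe sequence of crossings, the most of the 10 that can be at the north bank as the raft arrives there on crossing 9 is 9 — never all 10.
So no plan with fewer than 11 crossings exists, and this one achieves 11:
1. bodyguard B and diplomat B cross → the north bank.
2. bodyguard B crosses ← the south bank.
3. diplomat C, diplomat D, and diplomat E cross → the north bank.
4. diplomat B crosses ← the south bank.
5. bodyguard C, bodyguard D, and bodyguard E cross → the north bank.
6. bodyguard E and diplomat E cross ← the south bank.
7. bodyguard A, bodyguard B, and bodyguard E cross → the north bank.
8. diplomat C crosses ← the south bank.
9. diplomat B and diplomat E cross → the north bank.
10. diplomat B crosses ← the south bank.
11. diplomat A, diplomat B, and diplomat C cross → the north bank.

11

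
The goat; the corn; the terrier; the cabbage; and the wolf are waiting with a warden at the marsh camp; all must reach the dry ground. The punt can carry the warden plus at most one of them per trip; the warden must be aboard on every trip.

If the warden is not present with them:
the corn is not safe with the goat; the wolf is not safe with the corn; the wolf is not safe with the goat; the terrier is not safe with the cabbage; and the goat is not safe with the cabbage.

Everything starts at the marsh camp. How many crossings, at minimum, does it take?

impossible

Whatever the first load, the items left behind include a forbidden pair without the warden. No opening move is safe, so no plan exists.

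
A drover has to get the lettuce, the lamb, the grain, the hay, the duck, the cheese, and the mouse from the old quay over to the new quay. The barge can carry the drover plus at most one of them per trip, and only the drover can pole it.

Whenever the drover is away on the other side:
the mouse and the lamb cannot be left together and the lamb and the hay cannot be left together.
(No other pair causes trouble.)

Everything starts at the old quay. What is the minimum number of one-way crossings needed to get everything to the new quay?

15

Counting alone: the drover can take at most 1 across per trip to the new quay, so moving all 7 needs at least 7 loaded trips out, with a return between consecutive ones — at least 13 crossings.
The safety rule pushes this higher. Following every safe sequence of crossings, the most of the 7 that can be at the new quay as the barge arrives there on crossing 13 is 6 — never all 7.
So no plan with fewer than 15 crossings exists, and this one achieves 15:
1. Drover goes to the new quay with the lamb.  [the old quay: the cheese, the duck, the grain, the hay, the lettuce, the mouse | the new quay: the lamb]
2. Drover goes back to the old quay alone.  [the old quay: the cheese, the duck, the grain, the hay, the lettuce, the mouse | the new quay: the lamb]
3. Drover goes to the new quay with the lettuce.  [the old quay: the cheese, the duck, the grain, the hay, the mouse | the new quay: the lamb, the lettuce]
4. Drover goes back to the old quay alone.  [the old quay: the cheese, the duck, the grain, the hay, the mouse | the new quay: the lamb, the lettuce]
5. Drover goes to the new quay with the grain.  [the old quay: the cheese, the duck, the hay, the mouse | the new quay: the grain, the lamb, the lettuce]
6. Drover goes back to the old quay alone.  [the old quay: the cheese, the duck, the hay, the mouse | the new quay: the grain, the lamb, the lettuce]
7. Drover goes to the new quay with the hay.  [the old quay: the cheese, the duck, the mouse | the new quay: the grain, the hay, the lamb, the lettuce]
8. Drover goes back to the old quay with the lamb.  [the old quay: the cheese, the duck, the lamb, the mouse | the new quay: the grain, the hay, the lettuce]
9. Drover goes to the new quay with the mouse.  [the old quay: the cheese, the duck, the lamb | the new quay: the grain, the hay, the lettuce, the mouse]
10. Drover goes back to the old quay alone.  [the old quay: the cheese, the duck, the lamb | the new quay: the grain, the hay, the lettuce, the mouse]
11. Drover goes to the new quay with the duck.  [the old quay: the cheese, the lamb | the new quay: the duck, the grain, the hay, the lettuce, the mouse]
12. Drover goes back to the old quay alone.  [the old quay: the cheese, the lamb | the new quay: the duck, the grain, the hay, the lettuce, the mouse]
13. Drover goes to the new quay with the cheese.  [the old quay: the lamb | the new quay: the cheese, the duck, the grain, the hay, the lettuce, the mouse]
14. Drover goes back to the old quay alone.  [the old quay: the lamb | the new quay: the cheese, the duck, the grain, the hay, the lettuce, the mouse]
15. Drover goes to the new quay with the lamb.  [the old quay: — | the new quay: the cheese, the duck, the grain, the hay, the lamb, the lettuce, the mouse]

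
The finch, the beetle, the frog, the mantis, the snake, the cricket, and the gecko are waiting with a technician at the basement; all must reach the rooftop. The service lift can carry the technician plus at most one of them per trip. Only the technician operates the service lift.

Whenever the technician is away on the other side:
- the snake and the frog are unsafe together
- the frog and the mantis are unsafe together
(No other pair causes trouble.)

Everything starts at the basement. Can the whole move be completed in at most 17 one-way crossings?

Yes

Yes — this plan uses 15 crossings (≤ 17):
1. Technician goes to the rooftop with the frog.  [the basement: the beetle, the cricket, the finch, the gecko, the mantis, the snake | the rooftop: the frog]
2. Technician goes back to the basement alone.  [the basement: the beetle, the cricket, the finch, the gecko, the mantis, the snake | the rooftop: the frog]
3. Technician goes to the rooftop with the finch.  [the basement: the beetle, the cricket, the gecko, the mantis, the snake | the rooftop: the finch, the frog]
4. Technician goes back to the basement alone.  [the basement: the beetle, the cricket, the gecko, the mantis, the snake | the rooftop: the finch, the frog]
5. Technician goes to the rooftop with the beetle.  [the basement: the cricket, the gecko, the mantis, the snake | the rooftop: the beetle, the finch, the frog]
6. Technician goes back to the basement alone.  [the basement: the cricket, the gecko, the mantis, the snake | the rooftop: the beetle, the finch, the frog]
7. Technician goes to the rooftop with the mantis.  [the basement: the cricket, the gecko, the snake | the rooftop: the beetle, the finch, the frog, the mantis]
8. Technician goes back to the basement with the frog.  [the basement: the cricket, the frog, the gecko, the snake | the rooftop: the beetle, the finch, the mantis]
9. Technician goes to the rooftop with the snake.  [the basement: the cricket, the frog, the gecko | the rooftop: the beetle, the finch, the mantis, the snake]
10. Technician goes back to the basement alone.  [the basement: the cricket, the frog, the gecko | the rooftop: the beetle, the finch, the mantis, the snake]
11. Technician goes to the rooftop with the cricket.  [the basement: the frog, the gecko | the rooftop: the beetle, the cricket, the finch, the mantis, the snake]
12. Technician goes back to the basement alone.  [the basement: the frog, the gecko | the rooftop: the beetle, the cricket, the finch, the mantis, the snake]
13. Technician goes to the rooftop with the gecko.  [the basement: the frog | the rooftop: the beetle, the cricket, the finch, the gecko, the mantis, the snake]
14. Technician goes back to the basement alone.  [the basement: the frog | the rooftop: the beetle, the cricket, the finch, the gecko, the mantis, the snake]
15. Technician goes to the rooftop with the frog.  [the basement: — | the rooftop: the beetle, the cricket, the finch, the frog, the gecko, the mantis, the snake]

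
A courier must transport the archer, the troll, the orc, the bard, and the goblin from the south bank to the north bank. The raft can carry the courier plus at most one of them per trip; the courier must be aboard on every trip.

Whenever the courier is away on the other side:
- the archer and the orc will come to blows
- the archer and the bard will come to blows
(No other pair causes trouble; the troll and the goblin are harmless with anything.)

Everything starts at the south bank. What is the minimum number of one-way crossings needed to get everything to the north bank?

11

Counting alone: the courier can take at most 1 across per trip to the north bank, so moving all 5 needs at least 5 loaded trips out, with a return between consecutive ones — at least 9 crossings.
The safety rule pushes this higher. Following every safe sequence of crossings, the most of the 5 that can be at the north bank as the raft arrives there on crossing 9 is 4 — never all 5.
So no plan with fewer than 11 crossings exists, and this one achieves 11:
1. Courier goes to the north bank with the archer.  [the south bank: the bard, the goblin, the orc, the troll | the north bank: the archer]
2. Courier goes back to the south bank alone.  [the south bank: the bard, the goblin, the orc, the troll | the north bank: the archer]
3. Courier goes to the north bank with the troll.  [the south bank: the bard, the goblin, the orc | the north bank: the archer, the troll]
4. Courier goes back to the south bank alone.  [the south bank: the bard, the goblin, the orc | the north bank: the archer, the troll]
5. Courier goes to the north bank with the orc.  [the south bank: the bard, the goblin | the north bank: the archer, the orc, the troll]
6. Courier goes back to the south bank with the archer.  [the south bank: the archer, the bard, the goblin | the north bank: the orc, the troll]
7. Courier goes to the north bank with the bard.  [the south bank: the archer, the goblin | the north bank: the bard, the orc, the troll]
8. Courier goes back to the south bank alone.  [the south bank: the archer, the goblin | the north bank: the bard, the orc, the troll]
9. Courier goes to the north bank with the goblin.  [the south bank: the archer | the north bank: the bard, the goblin, the orc, the troll]
10. Courier goes back to the south bank alone.  [the south bank: the archer | the north bank: the bard, the goblin, the orc, the troll]
11. Courier goes to the north bank with the archer.  [the south bank: — | the north bank: the archer, the bard, the goblin, the orc, the troll]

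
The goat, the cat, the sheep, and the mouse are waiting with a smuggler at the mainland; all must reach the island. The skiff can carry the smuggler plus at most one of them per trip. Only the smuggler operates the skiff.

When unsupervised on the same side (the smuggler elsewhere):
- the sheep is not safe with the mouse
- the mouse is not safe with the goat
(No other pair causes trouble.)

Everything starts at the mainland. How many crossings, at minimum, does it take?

Counting alone: the smuggler can take at most 1 across per trip to the island, so moving all 4 needs at least 4 loaded trips out, with a return between consecutive ones — at least 7 crossings.
The safety rule pushes this higher. Following every safe sequence of crossings, the most of the 4 that can be at the island as the skiff arrives there on crossing 7 is 3 — never all 4.
So no plan with fewer than 9 crossings exists, and this one achieves 9:
1. Smuggler goes to the island with the mouse.  [the mainland: the cat, the goat, the sheep | the island: the mouse]
2. Smuggler goes back to the mainland alone.  [the mainland: the cat, the goat, the sheep | the island: the mouse]
3. Smuggler goes to the island with the goat.  [the mainland: the cat, the sheep | the island: the goat, the mouse]
4. Smuggler goes back to the mainland with the mouse.  [the mainland: the cat, the mouse, the sheep | the island: the goat]
5. Smuggler goes to the island with the sheep.  [the mainland: the cat, the mouse | the island: the goat, the sheep]
6. Smuggler goes back to the mainland alone.  [the mainland: the cat, the mouse | the island: the goat, the sheep]
7. Smuggler goes to the island with the cat.  [the mainland: the mouse | the island: the cat, the goat, the sheep]
8. Smuggler goes back to the mainland alone.  [the mainland: the mouse | the island: the cat, the goat, the sheep]
9. Smuggler goes to the island with the mouse.  [the mainland: — | the island: the cat, the goat, the mouse, the sheep]

9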